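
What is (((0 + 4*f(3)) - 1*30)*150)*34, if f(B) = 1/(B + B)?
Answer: -149600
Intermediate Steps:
f(B) = 1/(2*B)
(((0 + 4*f(3)) - 1*30)*150)*34 = (((0 + 4*((½)/3)) - 1*30)*150)*34 = (((0 + 4*((½)*(⅓))) - 30)*150)*34 = (((0 + 4*(⅙)) - 30)*150)*34 = (((0 + ⅔) - 30)*150)*34 = ((⅔ - 30)*150)*34 = -88/3*150*34 = -4400*34 = -149600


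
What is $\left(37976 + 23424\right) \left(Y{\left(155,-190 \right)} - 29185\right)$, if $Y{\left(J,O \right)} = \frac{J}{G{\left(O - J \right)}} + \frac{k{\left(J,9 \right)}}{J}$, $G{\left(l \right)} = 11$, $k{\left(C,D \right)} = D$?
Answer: $- \frac{610761776280}{341} \approx -1.7911 \cdot 10^{9}$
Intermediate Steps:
$Y{\left(J,O \right)} = \frac{9}{J} + \frac{J}{11}$ ($Y{\left(J,O \right)} = \frac{J}{11} + \frac{9}{J} = \frac{9}{J} + \frac{J}{11}$)
$\left(37976 + 23424\right) \left(Y{\left(155,-190 \right)} - 29185\right) = \left(37976 + 23424\right) \left(\left(\frac{9}{155} + \frac{1}{11} \cdot 155\right) - 29185\right) = 61400 \left(\left(9 \cdot \frac{1}{155} + \frac{155}{11}\right) - 29185\right) = 61400 \left(\left(\frac{9}{155} + \frac{155}{11}\right) - 29185\right) = 61400 \left(\frac{24124}{1705} - 29185\right) = 61400 \left(- \frac{49736301}{1705}\right) = - \frac{610761776280}{341}$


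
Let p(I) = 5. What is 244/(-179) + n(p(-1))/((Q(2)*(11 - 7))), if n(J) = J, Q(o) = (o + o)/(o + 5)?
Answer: 2361/2864 ≈ 0.82437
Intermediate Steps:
Q(o) = 2*o/(5 + o) (Q(o) = (2*o)/(5 + o) = 2*o/(5 + o))
244/(-179) + n(p(-1))/((Q(2)*(11 - 7))) = 244/(-179) + 5/(((2*2/(5 + 2))*(11 - 7))) = 244*(-1/179) + 5/(((2*2/7)*4)) = -244/179 + 5/(((2*2*(⅐))*4)) = -244/179 + 5/(((4/7)*4)) = -244/179 + 5/(16/7) = -244/179 + 5*(7/16) = -244/179 + 35/16 = 2361/2864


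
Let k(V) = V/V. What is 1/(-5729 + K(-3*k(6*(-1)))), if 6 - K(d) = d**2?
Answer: -1/5732 ≈ -0.00017446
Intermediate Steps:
k(V) = 1
K(d) = 6 - d**2
1/(-5729 + K(-3*k(6*(-1)))) = 1/(-5729 + (6 - (-3*1)**2)) = 1/(-5729 + (6 - 1*(-3)**2)) = 1/(-5729 + (6 - 1*9)) = 1/(-5729 + (6 - 9)) = 1/(-5729 - 3) = 1/(-5732) = -1/5732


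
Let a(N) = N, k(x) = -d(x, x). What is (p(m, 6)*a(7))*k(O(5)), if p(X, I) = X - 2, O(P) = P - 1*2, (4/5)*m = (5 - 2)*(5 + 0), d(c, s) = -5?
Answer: 2345/4 ≈ 586.25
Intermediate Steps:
m = 75/4 (m = 5*((5 - 2)*(5 + 0))/4 = 5*(3*5)/4 = (5/4)*15 = 75/4 ≈ 18.750)
O(P) = -2 + P (O(P) = P - 2 = -2 + P)
p(X, I) = -2 + X
k(x) = 5 (k(x) = -1*(-5) = 5)
(p(m, 6)*a(7))*k(O(5)) = ((-2 + 75/4)*7)*5 = ((67/4)*7)*5 = (469/4)*5 = 2345/4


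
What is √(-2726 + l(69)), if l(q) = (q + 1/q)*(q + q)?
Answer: √6798 ≈ 82.450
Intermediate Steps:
l(q) = 2*q*(q + 1/q) (l(q) = (q + 1/q)*(2*q) = 2*q*(q + 1/q))
√(-2726 + l(69)) = √(-2726 + (2 + 2*69²)) = √(-2726 + (2 + 2*4761)) = √(-2726 + (2 + 9522)) = √(-2726 + 9524) = √6798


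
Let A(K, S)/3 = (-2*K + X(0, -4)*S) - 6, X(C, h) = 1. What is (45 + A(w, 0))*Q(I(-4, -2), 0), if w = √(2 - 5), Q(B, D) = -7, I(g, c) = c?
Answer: -189 + 42*I*√3 ≈ -189.0 + 72.746*I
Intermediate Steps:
w = I*√3 (w = √(-3) = I*√3 ≈ 1.732*I)
A(K, S) = -18 - 6*K + 3*S (A(K, S) = 3*((-2*K + 1*S) - 6) = 3*((-2*K + S) - 6) = 3*((S - 2*K) - 6) = 3*(-6 + S - 2*K) = -18 - 6*K + 3*S)
(45 + A(w, 0))*Q(I(-4, -2), 0) = (45 + (-18 - 6*I*√3 + 3*0))*(-7) = (45 + (-18 - 6*I*√3 + 0))*(-7) = (45 + (-18 - 6*I*√3))*(-7) = (27 - 6*I*√3)*(-7) = -189 + 42*I*√3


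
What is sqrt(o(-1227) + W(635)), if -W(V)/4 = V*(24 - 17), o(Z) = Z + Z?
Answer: I*sqrt(20234) ≈ 142.25*I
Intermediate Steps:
o(Z) = 2*Z
W(V) = -28*V (W(V) = -4*V*(24 - 17) = -4*V*7 = -28*V)
sqrt(o(-1227) + W(635)) = sqrt(2*(-1227) - 28*635) = sqrt(-2454 - 17780) = sqrt(-20234) = I*sqrt(20234)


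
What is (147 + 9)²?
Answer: 24336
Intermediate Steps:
(147 + 9)² = 156² = 24336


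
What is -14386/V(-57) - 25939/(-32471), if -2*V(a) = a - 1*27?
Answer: -233019184/681891 ≈ -341.73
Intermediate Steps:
V(a) = 27/2 - a/2 (V(a) = -(a - 1*27)/2 = -(a - 27)/2 = -(-27 + a)/2 = 27/2 - a/2)
-14386/V(-57) - 25939/(-32471) = -14386/(27/2 - 1/2*(-57)) - 25939/(-32471) = -14386/(27/2 + 57/2) - 25939*(-1/32471) = -14386/42 + 25939/32471 = -14386*1/42 + 25939/32471 = -7193/21 + 25939/32471 = -233019184/681891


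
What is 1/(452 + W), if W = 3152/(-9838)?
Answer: 4919/2221812 ≈ 0.0022140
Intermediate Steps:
W = -1576/4919 (W = 3152*(-1/9838) = -1576/4919 ≈ -0.32039)
1/(452 + W) = 1/(452 - 1576/4919) = 1/(2221812/4919) = 4919/2221812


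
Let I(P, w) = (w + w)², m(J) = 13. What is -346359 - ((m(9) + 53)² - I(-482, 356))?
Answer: 156229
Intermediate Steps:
I(P, w) = 4*w² (I(P, w) = (2*w)² = 4*w²)
-346359 - ((m(9) + 53)² - I(-482, 356)) = -346359 - ((13 + 53)² - 4*356²) = -346359 - (66² - 4*126736) = -346359 - (4356 - 1*506944) = -346359 - (4356 - 506944) = -346359 - 1*(-502588) = -346359 + 502588 = 156229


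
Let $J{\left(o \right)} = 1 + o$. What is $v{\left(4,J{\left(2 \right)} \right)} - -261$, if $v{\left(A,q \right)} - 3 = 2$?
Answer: $266$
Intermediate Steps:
$v{\left(A,q \right)} = 5$ ($v{\left(A,q \right)} = 3 + 2 = 5$)
$v{\left(4,J{\left(2 \right)} \right)} - -261 = 5 - -261 = 5 + 261 = 266$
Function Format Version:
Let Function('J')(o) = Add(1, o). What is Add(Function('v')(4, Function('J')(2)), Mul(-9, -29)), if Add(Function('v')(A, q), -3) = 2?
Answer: 266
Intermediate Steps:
Function('v')(A, q) = 5 (Function('v')(A, q) = Add(3, 2) = 5)
Add(Function('v')(4, Function('J')(2)), Mul(-9, -29)) = Add(5, Mul(-9, -29)) = Add(5, 261) = 266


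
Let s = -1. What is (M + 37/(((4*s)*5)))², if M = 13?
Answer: 49729/400 ≈ 124.32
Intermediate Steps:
(M + 37/(((4*s)*5)))² = (13 + 37/(((4*(-1))*5)))² = (13 + 37/((-4*5)))² = (13 + 37/(-20))² = (13 + 37*(-1/20))² = (13 - 37/20)² = (223/20)² = 49729/400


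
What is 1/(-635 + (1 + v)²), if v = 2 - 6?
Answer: -1/626 ≈ -0.0015974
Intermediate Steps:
v = -4
1/(-635 + (1 + v)²) = 1/(-635 + (1 - 4)²) = 1/(-635 + (-3)²) = 1/(-635 + 9) = 1/(-626) = -1/626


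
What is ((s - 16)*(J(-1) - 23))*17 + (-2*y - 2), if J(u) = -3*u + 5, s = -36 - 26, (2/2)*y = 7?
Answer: 19874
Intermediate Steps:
y = 7
s = -62
J(u) = 5 - 3*u
((s - 16)*(J(-1) - 23))*17 + (-2*y - 2) = ((-62 - 16)*((5 - 3*(-1)) - 23))*17 + (-2*7 - 2) = -78*((5 + 3) - 23)*17 + (-14 - 2) = -78*(8 - 23)*17 - 16 = -78*(-15)*17 - 16 = 1170*17 - 16 = 19890 - 16 = 19874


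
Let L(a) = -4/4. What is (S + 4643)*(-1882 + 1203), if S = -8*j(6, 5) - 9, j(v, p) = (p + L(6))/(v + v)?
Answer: -9434026/3 ≈ -3.1447e+6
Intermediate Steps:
L(a) = -1 (L(a) = -4*¼ = -1)
j(v, p) = (-1 + p)/(2*v) (j(v, p) = (p - 1)/(v + v) = (-1 + p)/((2*v)) = (-1 + p)*(1/(2*v)) = (-1 + p)/(2*v))
S = -35/3 (S = -4*(-1 + 5)/6 - 9 = -4*4/6 - 9 = -8*⅓ - 9 = -8/3 - 9 = -35/3 ≈ -11.667)
(S + 4643)*(-1882 + 1203) = (-35/3 + 4643)*(-1882 + 1203) = (13894/3)*(-679) = -9434026/3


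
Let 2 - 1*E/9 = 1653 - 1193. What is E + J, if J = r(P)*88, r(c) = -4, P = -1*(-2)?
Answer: -4474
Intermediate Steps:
P = 2
J = -352 (J = -4*88 = -352)
E = -4122 (E = 18 - 9*(1653 - 1193) = 18 - 9*460 = 18 - 4140 = -4122)
E + J = -4122 - 352 = -4474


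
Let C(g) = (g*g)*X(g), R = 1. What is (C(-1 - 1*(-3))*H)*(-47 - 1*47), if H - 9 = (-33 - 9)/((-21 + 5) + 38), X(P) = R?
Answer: -29328/11 ≈ -2666.2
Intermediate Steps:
X(P) = 1
C(g) = g² (C(g) = (g*g)*1 = g²*1 = g²)
H = 78/11 (H = 9 + (-33 - 9)/((-21 + 5) + 38) = 9 - 42/(-16 + 38) = 9 - 42/22 = 9 - 42*1/22 = 9 - 21/11 = 78/11 ≈ 7.0909)
(C(-1 - 1*(-3))*H)*(-47 - 1*47) = ((-1 - 1*(-3))²*(78/11))*(-47 - 1*47) = ((-1 + 3)²*(78/11))*(-47 - 47) = (2²*(78/11))*(-94) = (4*(78/11))*(-94) = (312/11)*(-94) = -29328/11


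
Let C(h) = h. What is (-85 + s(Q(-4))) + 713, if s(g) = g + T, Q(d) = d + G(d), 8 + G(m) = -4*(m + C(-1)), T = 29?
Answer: 665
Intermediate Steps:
G(m) = -4 - 4*m (G(m) = -8 - 4*(m - 1) = -8 - 4*(-1 + m) = -8 + (4 - 4*m) = -4 - 4*m)
Q(d) = -4 - 3*d (Q(d) = d + (-4 - 4*d) = -4 - 3*d)
s(g) = 29 + g (s(g) = g + 29 = 29 + g)
(-85 + s(Q(-4))) + 713 = (-85 + (29 + (-4 - 3*(-4)))) + 713 = (-85 + (29 + (-4 + 12))) + 713 = (-85 + (29 + 8)) + 713 = (-85 + 37) + 713 = -48 + 713 = 665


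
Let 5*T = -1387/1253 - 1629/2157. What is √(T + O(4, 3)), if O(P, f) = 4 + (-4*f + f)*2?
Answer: 3*I*√32403183332030/4504535 ≈ 3.7911*I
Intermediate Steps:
O(P, f) = 4 - 6*f (O(P, f) = 4 - 3*f*2 = 4 - 6*f)
T = -1677632/4504535 (T = (-1387/1253 - 1629/2157)/5 = (-1387*1/1253 - 1629*1/2157)/5 = (-1387/1253 - 543/719)/5 = (⅕)*(-1677632/900907) = -1677632/4504535 ≈ -0.37243)
√(T + O(4, 3)) = √(-1677632/4504535 + (4 - 6*3)) = √(-1677632/4504535 + (4 - 18)) = √(-1677632/4504535 - 14) = √(-64741122/4504535) = 3*I*√32403183332030/4504535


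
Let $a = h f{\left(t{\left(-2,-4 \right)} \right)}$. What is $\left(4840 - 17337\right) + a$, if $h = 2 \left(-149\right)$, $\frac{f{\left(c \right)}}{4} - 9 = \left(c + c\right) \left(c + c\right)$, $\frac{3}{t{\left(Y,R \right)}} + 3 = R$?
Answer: $- \frac{1180937}{49} \approx -24101.0$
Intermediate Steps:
$t{\left(Y,R \right)} = \frac{3}{-3 + R}$
$f{\left(c \right)} = 36 + 16 c^{2}$ ($f{\left(c \right)} = 36 + 4 \left(c + c\right) \left(c + c\right) = 36 + 4 \cdot 2 c 2 c = 36 + 4 \cdot 4 c^{2} = 36 + 16 c^{2}$)
$h = -298$
$a = - \frac{568584}{49}$ ($a = - 298 \left(36 + 16 \left(\frac{3}{-3 - 4}\right)^{2}\right) = - 298 \left(36 + 16 \left(\frac{3}{-7}\right)^{2}\right) = - 298 \left(36 + 16 \left(3 \left(- \frac{1}{7}\right)\right)^{2}\right) = - 298 \left(36 + 16 \left(- \frac{3}{7}\right)^{2}\right) = - 298 \left(36 + 16 \cdot \frac{9}{49}\right) = - 298 \left(36 + \frac{144}{49}\right) = \left(-298\right) \frac{1908}{49} = - \frac{568584}{49} \approx -11604.0$)
$\left(4840 - 17337\right) + a = \left(4840 - 17337\right) - \frac{568584}{49} = -12497 - \frac{568584}{49} = - \frac{1180937}{49}$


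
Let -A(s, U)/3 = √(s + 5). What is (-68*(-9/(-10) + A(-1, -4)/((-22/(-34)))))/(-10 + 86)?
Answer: 15657/2090 ≈ 7.4914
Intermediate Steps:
A(s, U) = -3*√(5 + s) (A(s, U) = -3*√(s + 5) = -3*√(5 + s))
(-68*(-9/(-10) + A(-1, -4)/((-22/(-34)))))/(-10 + 86) = (-68*(-9/(-10) + (-3*√(5 - 1))/((-22/(-34)))))/(-10 + 86) = -68*(-9*(-⅒) + (-3*√4)/((-22*(-1/34))))/76 = -68*(9/10 + (-3*2)/(11/17))*(1/76) = -68*(9/10 - 6*17/11)*(1/76) = -68*(9/10 - 102/11)*(1/76) = -68*(-921/110)*(1/76) = (31314/55)*(1/76) = 15657/2090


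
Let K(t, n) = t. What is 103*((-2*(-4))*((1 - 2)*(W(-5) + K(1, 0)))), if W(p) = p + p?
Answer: 7416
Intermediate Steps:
W(p) = 2*p
103*((-2*(-4))*((1 - 2)*(W(-5) + K(1, 0)))) = 103*((-2*(-4))*((1 - 2)*(2*(-5) + 1))) = 103*(8*(-(-10 + 1))) = 103*(8*(-1*(-9))) = 103*(8*9) = 103*72 = 7416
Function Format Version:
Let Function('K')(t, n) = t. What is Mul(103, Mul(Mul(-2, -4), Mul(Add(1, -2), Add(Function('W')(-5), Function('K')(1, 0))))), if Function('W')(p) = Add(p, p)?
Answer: 7416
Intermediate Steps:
Function('W')(p) = Mul(2, p)
Mul(103, Mul(Mul(-2, -4), Mul(Add(1, -2), Add(Function('W')(-5), Function('K')(1, 0))))) = Mul(103, Mul(Mul(-2, -4), Mul(Add(1, -2), Add(Mul(2, -5), 1)))) = Mul(103, Mul(8, Mul(-1, Add(-10, 1)))) = Mul(103, Mul(8, Mul(-1, -9))) = Mul(103, Mul(8, 9)) = Mul(103, 72) = 7416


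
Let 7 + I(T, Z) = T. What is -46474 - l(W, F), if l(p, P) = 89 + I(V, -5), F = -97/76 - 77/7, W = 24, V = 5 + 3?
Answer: -46564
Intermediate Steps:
V = 8
I(T, Z) = -7 + T
F = -933/76 (F = -97*1/76 - 77*1/7 = -97/76 - 11 = -933/76 ≈ -12.276)
l(p, P) = 90 (l(p, P) = 89 + (-7 + 8) = 89 + 1 = 90)
-46474 - l(W, F) = -46474 - 1*90 = -46474 - 90 = -46564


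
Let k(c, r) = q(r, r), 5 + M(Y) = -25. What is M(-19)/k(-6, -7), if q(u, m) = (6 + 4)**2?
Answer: -3/10 ≈ -0.30000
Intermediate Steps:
q(u, m) = 100 (q(u, m) = 10**2 = 100)
M(Y) = -30 (M(Y) = -5 - 25 = -30)
k(c, r) = 100
M(-19)/k(-6, -7) = -30/100 = -30*1/100 = -3/10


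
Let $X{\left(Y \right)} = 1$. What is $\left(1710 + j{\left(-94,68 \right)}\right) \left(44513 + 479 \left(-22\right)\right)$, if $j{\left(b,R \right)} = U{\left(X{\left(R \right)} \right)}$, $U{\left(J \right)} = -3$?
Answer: $57995325$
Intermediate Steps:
$j{\left(b,R \right)} = -3$
$\left(1710 + j{\left(-94,68 \right)}\right) \left(44513 + 479 \left(-22\right)\right) = \left(1710 - 3\right) \left(44513 + 479 \left(-22\right)\right) = 1707 \left(44513 - 10538\right) = 1707 \cdot 33975 = 57995325$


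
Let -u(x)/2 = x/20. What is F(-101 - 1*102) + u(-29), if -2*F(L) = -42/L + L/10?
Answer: 7509/580 ≈ 12.947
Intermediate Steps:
F(L) = 21/L - L/20 (F(L) = -(-42/L + L/10)/2 = 21/L - L/20)
u(x) = -x/10 (u(x) = -2*x/20 = -x/10)
F(-101 - 1*102) + u(-29) = (21/(-101 - 1*102) - (-101 - 1*102)/20) - ⅒*(-29) = (21/(-101 - 102) - (-101 - 102)/20) + 29/10 = (21/(-203) - 1/20*(-203)) + 29/10 = (21*(-1/203) + 203/20) + 29/10 = (-3/29 + 203/20) + 29/10 = 5827/580 + 29/10 = 7509/580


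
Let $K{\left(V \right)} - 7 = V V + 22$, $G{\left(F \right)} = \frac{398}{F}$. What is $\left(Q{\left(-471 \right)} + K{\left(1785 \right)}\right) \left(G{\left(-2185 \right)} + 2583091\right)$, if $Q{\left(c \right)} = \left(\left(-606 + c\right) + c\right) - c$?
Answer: $\frac{17977309194303349}{2185} \approx 8.2276 \cdot 10^{12}$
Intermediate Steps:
$K{\left(V \right)} = 29 + V^{2}$ ($K{\left(V \right)} = 7 + \left(V V + 22\right) = 7 + \left(V^{2} + 22\right) = 7 + \left(22 + V^{2}\right) = 29 + V^{2}$)
$Q{\left(c \right)} = -606 + c$ ($Q{\left(c \right)} = \left(-606 + 2 c\right) - c = -606 + c$)
$\left(Q{\left(-471 \right)} + K{\left(1785 \right)}\right) \left(G{\left(-2185 \right)} + 2583091\right) = \left(\left(-606 - 471\right) + \left(29 + 1785^{2}\right)\right) \left(\frac{398}{-2185} + 2583091\right) = \left(-1077 + \left(29 + 3186225\right)\right) \left(398 \left(- \frac{1}{2185}\right) + 2583091\right) = \left(-1077 + 3186254\right) \left(- \frac{398}{2185} + 2583091\right) = 3185177 \cdot \frac{5644053437}{2185} = \frac{17977309194303349}{2185}$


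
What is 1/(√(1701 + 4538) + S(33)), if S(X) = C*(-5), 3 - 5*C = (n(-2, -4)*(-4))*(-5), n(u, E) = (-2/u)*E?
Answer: -83/650 - √6239/650 ≈ -0.24921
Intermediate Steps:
n(u, E) = -2*E/u
C = 83/5 (C = ⅗ - -2*(-4)/(-2)*(-4)*(-5)/5 = ⅗ - -2*(-4)*(-½)*(-4)*(-5)/5 = ⅗ - (-4*(-4))*(-5)/5 = ⅗ - 16*(-5)/5 = ⅗ - ⅕*(-80) = ⅗ + 16 = 83/5 ≈ 16.600)
S(X) = -83 (S(X) = (83/5)*(-5) = -83)
1/(√(1701 + 4538) + S(33)) = 1/(√(1701 + 4538) - 83) = 1/(√6239 - 83) = 1/(-83 + √6239)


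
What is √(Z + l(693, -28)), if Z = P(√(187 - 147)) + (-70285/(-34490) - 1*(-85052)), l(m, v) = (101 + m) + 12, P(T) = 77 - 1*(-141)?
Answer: √4095799971890/6898 ≈ 293.39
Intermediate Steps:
P(T) = 218 (P(T) = 77 + 141 = 218)
l(m, v) = 113 + m
Z = 588206517/6898 (Z = 218 + (-70285/(-34490) - 1*(-85052)) = 218 + (-70285*(-1/34490) + 85052) = 218 + (14057/6898 + 85052) = 218 + 586702753/6898 = 588206517/6898 ≈ 85272.)
√(Z + l(693, -28)) = √(588206517/6898 + (113 + 693)) = √(588206517/6898 + 806) = √(593766305/6898) = √4095799971890/6898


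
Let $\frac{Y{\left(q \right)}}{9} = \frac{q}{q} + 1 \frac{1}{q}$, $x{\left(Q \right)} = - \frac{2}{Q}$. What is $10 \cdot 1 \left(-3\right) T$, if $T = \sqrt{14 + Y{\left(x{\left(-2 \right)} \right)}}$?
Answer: $- 120 \sqrt{2} \approx -169.71$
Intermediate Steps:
$Y{\left(q \right)} = 9 + \frac{9}{q}$ ($Y{\left(q \right)} = 9 \left(\frac{q}{q} + 1 \frac{1}{q}\right) = 9 \left(1 + \frac{1}{q}\right) = 9 + \frac{9}{q}$)
$T = 4 \sqrt{2}$ ($T = \sqrt{14 + \left(9 + \frac{9}{\left(-2\right) \frac{1}{-2}}\right)} = \sqrt{14 + \left(9 + \frac{9}{\left(-2\right) \left(- \frac{1}{2}\right)}\right)} = \sqrt{14 + \left(9 + \frac{9}{1}\right)} = \sqrt{14 + \left(9 + 9 \cdot 1\right)} = \sqrt{14 + \left(9 + 9\right)} = \sqrt{14 + 18} = \sqrt{32} = 4 \sqrt{2} \approx 5.6569$)
$10 \cdot 1 \left(-3\right) T = 10 \cdot 1 \left(-3\right) 4 \sqrt{2} = 10 \left(-3\right) 4 \sqrt{2} = - 30 \cdot 4 \sqrt{2} = - 120 \sqrt{2}$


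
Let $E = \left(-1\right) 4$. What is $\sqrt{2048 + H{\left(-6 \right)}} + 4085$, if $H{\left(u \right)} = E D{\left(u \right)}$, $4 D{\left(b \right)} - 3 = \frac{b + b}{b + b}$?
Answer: $4085 + 2 \sqrt{511} \approx 4130.2$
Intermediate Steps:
$D{\left(b \right)} = 1$ ($D{\left(b \right)} = \frac{3}{4} + \frac{\left(b + b\right) \frac{1}{b + b}}{4} = \frac{3}{4} + \frac{2 b \frac{1}{2 b}}{4} = \frac{3}{4} + \frac{1}{4} \cdot 1 = \frac{3}{4} + \frac{1}{4} = 1$)
$E = -4$
$H{\left(u \right)} = -4$ ($H{\left(u \right)} = \left(-4\right) 1 = -4$)
$\sqrt{2048 + H{\left(-6 \right)}} + 4085 = \sqrt{2048 - 4} + 4085 = \sqrt{2044} + 4085 = 2 \sqrt{511} + 4085 = 4085 + 2 \sqrt{511}$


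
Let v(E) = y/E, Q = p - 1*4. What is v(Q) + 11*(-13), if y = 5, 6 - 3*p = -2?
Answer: -587/4 ≈ -146.75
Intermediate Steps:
p = 8/3 (p = 2 - ⅓*(-2) = 2 + ⅔ = 8/3 ≈ 2.6667)
Q = -4/3 (Q = 8/3 - 1*4 = 8/3 - 4 = -4/3 ≈ -1.3333)
v(E) = 5/E
v(Q) + 11*(-13) = 5/(-4/3) + 11*(-13) = 5*(-¾) - 143 = -15/4 - 143 = -587/4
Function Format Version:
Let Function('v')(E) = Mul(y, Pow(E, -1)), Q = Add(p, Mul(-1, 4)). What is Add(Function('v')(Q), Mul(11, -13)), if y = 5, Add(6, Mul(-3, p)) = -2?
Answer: Rational(-587, 4) ≈ -146.75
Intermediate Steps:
p = Rational(8, 3) (p = Add(2, Mul(Rational(-1, 3), -2)) = Add(2, Rational(2, 3)) = Rational(8, 3) ≈ 2.6667)
Q = Rational(-4, 3) (Q = Add(Rational(8, 3), Mul(-1, 4)) = Add(Rational(8, 3), -4) = Rational(-4, 3) ≈ -1.3333)
Function('v')(E) = Mul(5, Pow(E, -1))
Add(Function('v')(Q), Mul(11, -13)) = Add(Mul(5, Pow(Rational(-4, 3), -1)), Mul(11, -13)) = Add(Mul(5, Rational(-3, 4)), -143) = Add(Rational(-15, 4), -143) = Rational(-587, 4)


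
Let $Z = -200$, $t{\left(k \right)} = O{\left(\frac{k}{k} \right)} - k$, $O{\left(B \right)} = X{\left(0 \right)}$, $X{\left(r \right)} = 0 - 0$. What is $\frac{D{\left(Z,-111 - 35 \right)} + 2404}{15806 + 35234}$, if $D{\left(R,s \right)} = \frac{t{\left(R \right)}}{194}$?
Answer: $\frac{2651}{56260} \approx 0.047121$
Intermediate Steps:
$X{\left(r \right)} = 0$ ($X{\left(r \right)} = 0 + 0 = 0$)
$O{\left(B \right)} = 0$
$t{\left(k \right)} = - k$ ($t{\left(k \right)} = 0 - k = - k$)
$D{\left(R,s \right)} = - \frac{R}{194}$ ($D{\left(R,s \right)} = \frac{\left(-1\right) R}{194} = - R \frac{1}{194} = - \frac{R}{194}$)
$\frac{D{\left(Z,-111 - 35 \right)} + 2404}{15806 + 35234} = \frac{\left(- \frac{1}{194}\right) \left(-200\right) + 2404}{15806 + 35234} = \frac{\frac{100}{97} + 2404}{51040} = \frac{233288}{97} \cdot \frac{1}{51040} = \frac{2651}{56260}$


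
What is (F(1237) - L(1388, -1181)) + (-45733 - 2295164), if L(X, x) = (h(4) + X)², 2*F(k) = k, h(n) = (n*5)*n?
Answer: -8990605/2 ≈ -4.4953e+6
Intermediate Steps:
h(n) = 5*n² (h(n) = (5*n)*n = 5*n²)
F(k) = k/2
L(X, x) = (80 + X)² (L(X, x) = (5*4² + X)² = (5*16 + X)² = (80 + X)²)
(F(1237) - L(1388, -1181)) + (-45733 - 2295164) = ((½)*1237 - (80 + 1388)²) + (-45733 - 2295164) = (1237/2 - 1*1468²) - 2340897 = (1237/2 - 1*2155024) - 2340897 = (1237/2 - 2155024) - 2340897 = -4308811/2 - 2340897 = -8990605/2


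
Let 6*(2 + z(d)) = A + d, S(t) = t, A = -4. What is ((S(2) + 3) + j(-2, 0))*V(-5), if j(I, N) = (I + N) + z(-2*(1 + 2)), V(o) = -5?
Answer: 10/3 ≈ 3.3333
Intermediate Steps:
z(d) = -8/3 + d/6 (z(d) = -2 + (-4 + d)/6 = -2 + (-2/3 + d/6) = -8/3 + d/6)
j(I, N) = -11/3 + I + N (j(I, N) = (I + N) + (-8/3 + (-2*(1 + 2))/6) = (I + N) + (-8/3 + (-2*3)/6) = (I + N) + (-8/3 + (1/6)*(-6)) = (I + N) + (-8/3 - 1) = (I + N) - 11/3 = -11/3 + I + N)
((S(2) + 3) + j(-2, 0))*V(-5) = ((2 + 3) + (-11/3 - 2 + 0))*(-5) = (5 - 17/3)*(-5) = -2/3*(-5) = 10/3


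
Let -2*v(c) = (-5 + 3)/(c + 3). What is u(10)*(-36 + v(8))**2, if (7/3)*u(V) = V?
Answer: 4680750/847 ≈ 5526.3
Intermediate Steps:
u(V) = 3*V/7
v(c) = 1/(3 + c) (v(c) = -(-5 + 3)/(2*(c + 3)) = -(-1)/(3 + c) = 1/(3 + c))
u(10)*(-36 + v(8))**2 = ((3/7)*10)*(-36 + 1/(3 + 8))**2 = 30*(-36 + 1/11)**2/7 = 30*(-395/11)**2/7 = (30/7)*(156025/121) = 4680750/847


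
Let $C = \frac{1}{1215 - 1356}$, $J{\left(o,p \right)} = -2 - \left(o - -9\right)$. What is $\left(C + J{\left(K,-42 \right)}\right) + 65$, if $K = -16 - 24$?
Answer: $\frac{13253}{141} \approx 93.993$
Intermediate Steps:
$K = -40$ ($K = -16 - 24 = -40$)
$J{\left(o,p \right)} = -11 - o$ ($J{\left(o,p \right)} = -2 - \left(o + 9\right) = -2 - \left(9 + o\right) = -11 - o$)
$C = - \frac{1}{141}$ ($C = \frac{1}{-141} = - \frac{1}{141} \approx -0.0070922$)
$\left(C + J{\left(K,-42 \right)}\right) + 65 = \left(- \frac{1}{141} - -29\right) + 65 = \left(- \frac{1}{141} + \left(-11 + 40\right)\right) + 65 = \left(- \frac{1}{141} + 29\right) + 65 = \frac{4088}{141} + 65 = \frac{13253}{141}$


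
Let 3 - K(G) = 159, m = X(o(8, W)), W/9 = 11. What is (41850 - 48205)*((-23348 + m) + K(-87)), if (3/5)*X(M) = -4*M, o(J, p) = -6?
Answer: 149113720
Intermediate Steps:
W = 99 (W = 9*11 = 99)
X(M) = -20*M/3 (X(M) = 5*(-4*M)/3 = -20*M/3)
m = 40 (m = -20/3*(-6) = 40)
K(G) = -156 (K(G) = 3 - 1*159 = 3 - 159 = -156)
(41850 - 48205)*((-23348 + m) + K(-87)) = (41850 - 48205)*((-23348 + 40) - 156) = -6355*(-23308 - 156) = -6355*(-23464) = 149113720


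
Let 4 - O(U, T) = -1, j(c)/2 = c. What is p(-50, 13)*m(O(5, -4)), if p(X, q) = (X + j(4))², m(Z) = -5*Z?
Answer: -44100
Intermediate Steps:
j(c) = 2*c
O(U, T) = 5 (O(U, T) = 4 - 1*(-1) = 4 + 1 = 5)
p(X, q) = (8 + X)² (p(X, q) = (X + 2*4)² = (X + 8)² = (8 + X)²)
p(-50, 13)*m(O(5, -4)) = (8 - 50)²*(-5*5) = (-42)²*(-25) = 1764*(-25) = -44100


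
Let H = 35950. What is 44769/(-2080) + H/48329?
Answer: -2088865001/100524320 ≈ -20.780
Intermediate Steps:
44769/(-2080) + H/48329 = 44769/(-2080) + 35950/48329 = 44769*(-1/2080) + 35950*(1/48329) = -44769/2080 + 35950/48329 = -2088865001/100524320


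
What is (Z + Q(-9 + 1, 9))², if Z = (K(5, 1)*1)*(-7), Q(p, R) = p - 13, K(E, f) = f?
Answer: 784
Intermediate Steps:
Q(p, R) = -13 + p
Z = -7 (Z = (1*1)*(-7) = 1*(-7) = -7)
(Z + Q(-9 + 1, 9))² = (-7 + (-13 + (-9 + 1)))² = (-7 + (-13 - 8))² = (-7 - 21)² = (-28)² = 784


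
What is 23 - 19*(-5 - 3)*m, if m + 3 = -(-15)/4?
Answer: 137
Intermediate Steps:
m = ¾ (m = -3 - (-15)/4 = -3 - 5*(-¾) = -3 + 15/4 = ¾ ≈ 0.75000)
23 - 19*(-5 - 3)*m = 23 - 19*(-5 - 3)*3/4 = 23 - (-152)*3/4 = 23 - 19*(-6) = 23 + 114 = 137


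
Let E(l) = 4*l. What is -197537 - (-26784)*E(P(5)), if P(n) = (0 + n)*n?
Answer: 2480863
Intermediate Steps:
P(n) = n**2 (P(n) = n*n = n**2)
-197537 - (-26784)*E(P(5)) = -197537 - (-26784)*4*5**2 = -197537 - (-26784)*4*25 = -197537 - (-26784)*100 = -197537 - 1*(-2678400) = -197537 + 2678400 = 2480863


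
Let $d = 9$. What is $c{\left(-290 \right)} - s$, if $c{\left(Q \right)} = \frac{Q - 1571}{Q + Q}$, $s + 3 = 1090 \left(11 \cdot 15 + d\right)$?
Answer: $- \frac{109999199}{580} \approx -1.8965 \cdot 10^{5}$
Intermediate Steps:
$s = 189657$ ($s = -3 + 1090 \left(11 \cdot 15 + 9\right) = -3 + 1090 \left(165 + 9\right) = -3 + 1090 \cdot 174 = -3 + 189660 = 189657$)
$c{\left(Q \right)} = \frac{-1571 + Q}{2 Q}$
$c{\left(-290 \right)} - s = \frac{-1571 - 290}{2 \left(-290\right)} - 189657 = \frac{1}{2} \left(- \frac{1}{290}\right) \left(-1861\right) - 189657 = \frac{1861}{580} - 189657 = - \frac{109999199}{580}$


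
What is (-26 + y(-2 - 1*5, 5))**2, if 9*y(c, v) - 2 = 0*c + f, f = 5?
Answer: 51529/81 ≈ 636.16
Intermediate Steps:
y(c, v) = 7/9 (y(c, v) = 2/9 + (0*c + 5)/9 = 2/9 + (0 + 5)/9 = 2/9 + (1/9)*5 = 2/9 + 5/9 = 7/9)
(-26 + y(-2 - 1*5, 5))**2 = (-26 + 7/9)**2 = (-227/9)**2 = 51529/81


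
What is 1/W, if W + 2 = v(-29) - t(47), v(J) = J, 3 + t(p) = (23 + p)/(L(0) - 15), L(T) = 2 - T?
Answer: -13/294 ≈ -0.044218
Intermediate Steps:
t(p) = -62/13 - p/13 (t(p) = -3 + (23 + p)/((2 - 1*0) - 15) = -3 + (23 + p)/((2 + 0) - 15) = -3 + (23 + p)/(2 - 15) = -3 + (23 + p)/(-13) = -3 + (23 + p)*(-1/13) = -3 + (-23/13 - p/13) = -62/13 - p/13)
W = -294/13 (W = -2 + (-29 - (-62/13 - 1/13*47)) = -2 + (-29 - (-62/13 - 47/13)) = -2 + (-29 - 1*(-109/13)) = -2 + (-29 + 109/13) = -2 - 268/13 = -294/13 ≈ -22.615)
1/W = 1/(-294/13) = -13/294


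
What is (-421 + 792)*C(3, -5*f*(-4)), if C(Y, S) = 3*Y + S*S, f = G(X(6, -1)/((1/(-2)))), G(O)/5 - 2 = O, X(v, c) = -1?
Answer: 59363339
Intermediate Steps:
G(O) = 10 + 5*O
f = 20 (f = 10 + 5*(-1/(1/(-2))) = 10 + 5*(-1/(1*(-½))) = 10 + 5*(-1/(-½)) = 10 + 5*(-1*(-2)) = 10 + 5*2 = 10 + 10 = 20)
C(Y, S) = S² + 3*Y (C(Y, S) = 3*Y + S² = S² + 3*Y)
(-421 + 792)*C(3, -5*f*(-4)) = (-421 + 792)*((-5*20*(-4))² + 3*3) = 371*((-100*(-4))² + 9) = 371*(400² + 9) = 371*(160000 + 9) = 371*160009 = 59363339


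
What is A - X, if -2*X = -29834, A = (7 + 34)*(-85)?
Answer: -18402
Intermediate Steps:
A = -3485 (A = 41*(-85) = -3485)
X = 14917 (X = -½*(-29834) = 14917)
A - X = -3485 - 1*14917 = -3485 - 14917 = -18402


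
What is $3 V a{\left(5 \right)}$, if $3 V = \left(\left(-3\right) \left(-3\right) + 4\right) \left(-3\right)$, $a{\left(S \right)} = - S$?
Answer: $195$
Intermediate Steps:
$V = -13$ ($V = \frac{\left(\left(-3\right) \left(-3\right) + 4\right) \left(-3\right)}{3} = \frac{\left(9 + 4\right) \left(-3\right)}{3} = \frac{13 \left(-3\right)}{3} = \frac{1}{3} \left(-39\right) = -13$)
$3 V a{\left(5 \right)} = 3 \left(-13\right) \left(\left(-1\right) 5\right) = \left(-39\right) \left(-5\right) = 195$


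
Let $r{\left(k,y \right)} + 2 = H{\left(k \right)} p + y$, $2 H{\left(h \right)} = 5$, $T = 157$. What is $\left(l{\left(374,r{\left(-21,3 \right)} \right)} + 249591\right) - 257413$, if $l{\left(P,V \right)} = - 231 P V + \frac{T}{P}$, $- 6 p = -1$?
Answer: $- \frac{24349846}{187} \approx -1.3021 \cdot 10^{5}$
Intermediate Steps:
$p = \frac{1}{6}$ ($p = \left(- \frac{1}{6}\right) \left(-1\right) = \frac{1}{6} \approx 0.16667$)
$H{\left(h \right)} = \frac{5}{2}$ ($H{\left(h \right)} = \frac{1}{2} \cdot 5 = \frac{5}{2}$)
$r{\left(k,y \right)} = - \frac{19}{12} + y$ ($r{\left(k,y \right)} = -2 + \left(\frac{5}{2} \cdot \frac{1}{6} + y\right) = -2 + \left(\frac{5}{12} + y\right) = - \frac{19}{12} + y$)
$l{\left(P,V \right)} = \frac{157}{P} - 231 P V$ ($l{\left(P,V \right)} = - 231 P V + \frac{157}{P} = \frac{157}{P} - 231 P V$)
$\left(l{\left(374,r{\left(-21,3 \right)} \right)} + 249591\right) - 257413 = \left(\left(\frac{157}{374} - 86394 \left(- \frac{19}{12} + 3\right)\right) + 249591\right) - 257413 = \left(\left(157 \cdot \frac{1}{374} - 86394 \cdot \frac{17}{12}\right) + 249591\right) - 257413 = \left(\left(\frac{157}{374} - \frac{244783}{2}\right) + 249591\right) - 257413 = \left(- \frac{22887132}{187} + 249591\right) - 257413 = \frac{23786385}{187} - 257413 = - \frac{24349846}{187}$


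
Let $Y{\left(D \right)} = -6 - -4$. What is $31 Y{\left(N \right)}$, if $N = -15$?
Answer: $-62$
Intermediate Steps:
$Y{\left(D \right)} = -2$ ($Y{\left(D \right)} = -6 + 4 = -2$)
$31 Y{\left(N \right)} = 31 \left(-2\right) = -62$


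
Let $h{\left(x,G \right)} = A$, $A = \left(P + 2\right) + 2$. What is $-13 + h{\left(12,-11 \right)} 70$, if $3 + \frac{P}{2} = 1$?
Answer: $-13$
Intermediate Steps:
$P = -4$ ($P = -6 + 2 \cdot 1 = -6 + 2 = -4$)
$A = 0$ ($A = \left(-4 + 2\right) + 2 = -2 + 2 = 0$)
$h{\left(x,G \right)} = 0$
$-13 + h{\left(12,-11 \right)} 70 = -13 + 0 \cdot 70 = -13 + 0 = -13$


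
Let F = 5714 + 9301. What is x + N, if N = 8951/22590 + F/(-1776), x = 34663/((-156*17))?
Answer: -1836637307/86926320 ≈ -21.129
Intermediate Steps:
F = 15015
x = -2039/156 (x = 34663/(-2652) = 34663*(-1/2652) = -2039/156 ≈ -13.071)
N = -53881979/6686640 (N = 8951/22590 + 15015/(-1776) = 8951*(1/22590) + 15015*(-1/1776) = 8951/22590 - 5005/592 = -53881979/6686640 ≈ -8.0582)
x + N = -2039/156 - 53881979/6686640 = -1836637307/86926320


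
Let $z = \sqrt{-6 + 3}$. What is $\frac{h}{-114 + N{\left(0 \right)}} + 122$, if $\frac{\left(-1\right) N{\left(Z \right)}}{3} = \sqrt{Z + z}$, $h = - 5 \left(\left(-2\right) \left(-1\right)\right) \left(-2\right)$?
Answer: $122 - \frac{20}{114 + 3 \sqrt[4]{3} \sqrt{i}} \approx 121.83 + 0.0040911 i$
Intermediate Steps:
$h = 20$ ($h = \left(-5\right) 2 \left(-2\right) = \left(-10\right) \left(-2\right) = 20$)
$z = i \sqrt{3}$ ($z = \sqrt{-3} = i \sqrt{3} \approx 1.732 i$)
$N{\left(Z \right)} = - 3 \sqrt{Z + i \sqrt{3}}$
$\frac{h}{-114 + N{\left(0 \right)}} + 122 = \frac{1}{-114 - 3 \sqrt{0 + i \sqrt{3}}} \cdot 20 + 122 = \frac{1}{-114 - 3 \sqrt{i \sqrt{3}}} \cdot 20 + 122 = \frac{1}{-114 - 3 \sqrt[4]{3} \sqrt{i}} 20 + 122 = \frac{20}{-114 - 3 \sqrt[4]{3} \sqrt{i}} + 122 = 122 + \frac{20}{-114 - 3 \sqrt[4]{3} \sqrt{i}}$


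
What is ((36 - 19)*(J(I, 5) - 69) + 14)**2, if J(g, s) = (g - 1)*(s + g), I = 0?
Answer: 1547536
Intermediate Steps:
J(g, s) = (-1 + g)*(g + s)
((36 - 19)*(J(I, 5) - 69) + 14)**2 = ((36 - 19)*((0**2 - 1*0 - 1*5 + 0*5) - 69) + 14)**2 = (17*((0 + 0 - 5 + 0) - 69) + 14)**2 = (17*(-5 - 69) + 14)**2 = (17*(-74) + 14)**2 = (-1258 + 14)**2 = (-1244)**2 = 1547536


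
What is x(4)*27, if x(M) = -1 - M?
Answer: -135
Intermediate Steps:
x(4)*27 = (-1 - 1*4)*27 = (-1 - 4)*27 = -5*27 = -135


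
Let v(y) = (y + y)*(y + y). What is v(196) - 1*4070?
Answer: 149594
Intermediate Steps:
v(y) = 4*y² (v(y) = (2*y)*(2*y) = 4*y²)
v(196) - 1*4070 = 4*196² - 1*4070 = 4*38416 - 4070 = 153664 - 4070 = 149594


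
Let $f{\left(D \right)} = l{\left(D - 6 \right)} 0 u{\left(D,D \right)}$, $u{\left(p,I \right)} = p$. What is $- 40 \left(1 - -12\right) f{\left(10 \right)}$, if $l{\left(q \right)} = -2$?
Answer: $0$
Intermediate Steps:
$f{\left(D \right)} = 0$ ($f{\left(D \right)} = \left(-2\right) 0 D = 0 D = 0$)
$- 40 \left(1 - -12\right) f{\left(10 \right)} = - 40 \left(1 - -12\right) 0 = - 40 \left(1 + 12\right) 0 = \left(-40\right) 13 \cdot 0 = \left(-520\right) 0 = 0$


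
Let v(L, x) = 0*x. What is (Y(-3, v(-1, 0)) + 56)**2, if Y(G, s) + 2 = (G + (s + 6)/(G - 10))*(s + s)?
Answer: 2916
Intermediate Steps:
v(L, x) = 0
Y(G, s) = -2 + 2*s*(G + (6 + s)/(-10 + G)) (Y(G, s) = -2 + (G + (s + 6)/(G - 10))*(s + s) = -2 + (G + (6 + s)/(-10 + G))*(2*s) = -2 + 2*s*(G + (6 + s)/(-10 + G)))
(Y(-3, v(-1, 0)) + 56)**2 = (2*(10 + 0**2 - 1*(-3) + 6*0 + 0*(-3)**2 - 10*(-3)*0)/(-10 - 3) + 56)**2 = (2*(10 + 0 + 3 + 0 + 0*9 + 0)/(-13) + 56)**2 = (2*(-1/13)*(10 + 0 + 3 + 0 + 0 + 0) + 56)**2 = (2*(-1/13)*13 + 56)**2 = (-2 + 56)**2 = 54**2 = 2916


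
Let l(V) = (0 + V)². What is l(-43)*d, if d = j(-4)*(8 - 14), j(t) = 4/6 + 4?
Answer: -51772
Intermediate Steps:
j(t) = 14/3 (j(t) = 4*(⅙) + 4 = ⅔ + 4 = 14/3)
l(V) = V²
d = -28 (d = 14*(8 - 14)/3 = (14/3)*(-6) = -28)
l(-43)*d = (-43)²*(-28) = 1849*(-28) = -51772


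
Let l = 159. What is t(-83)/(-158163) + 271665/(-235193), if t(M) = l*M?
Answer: -13287836458/12399610153 ≈ -1.0716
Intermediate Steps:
t(M) = 159*M
t(-83)/(-158163) + 271665/(-235193) = (159*(-83))/(-158163) + 271665/(-235193) = -13197*(-1/158163) + 271665*(-1/235193) = 4399/52721 - 271665/235193 = -13287836458/12399610153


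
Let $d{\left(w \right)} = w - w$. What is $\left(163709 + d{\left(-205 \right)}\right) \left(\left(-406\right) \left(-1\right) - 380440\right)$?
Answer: $-62214986106$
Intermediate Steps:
$d{\left(w \right)} = 0$
$\left(163709 + d{\left(-205 \right)}\right) \left(\left(-406\right) \left(-1\right) - 380440\right) = \left(163709 + 0\right) \left(\left(-406\right) \left(-1\right) - 380440\right) = 163709 \left(406 - 380440\right) = 163709 \left(-380034\right) = -62214986106$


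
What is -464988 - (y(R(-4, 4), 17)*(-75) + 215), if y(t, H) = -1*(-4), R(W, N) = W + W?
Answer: -464903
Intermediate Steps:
R(W, N) = 2*W
y(t, H) = 4
-464988 - (y(R(-4, 4), 17)*(-75) + 215) = -464988 - (4*(-75) + 215) = -464988 - (-300 + 215) = -464988 - 1*(-85) = -464988 + 85 = -464903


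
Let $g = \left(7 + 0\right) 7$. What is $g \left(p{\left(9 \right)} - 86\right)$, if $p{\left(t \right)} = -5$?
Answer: $-4459$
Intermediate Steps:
$g = 49$ ($g = 7 \cdot 7 = 49$)
$g \left(p{\left(9 \right)} - 86\right) = 49 \left(-5 - 86\right) = 49 \left(-91\right) = -4459$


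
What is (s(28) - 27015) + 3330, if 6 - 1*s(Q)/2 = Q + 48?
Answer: -23825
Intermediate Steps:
s(Q) = -84 - 2*Q (s(Q) = 12 - 2*(Q + 48) = 12 - 2*(48 + Q) = 12 + (-96 - 2*Q) = -84 - 2*Q)
(s(28) - 27015) + 3330 = ((-84 - 2*28) - 27015) + 3330 = ((-84 - 56) - 27015) + 3330 = (-140 - 27015) + 3330 = -27155 + 3330 = -23825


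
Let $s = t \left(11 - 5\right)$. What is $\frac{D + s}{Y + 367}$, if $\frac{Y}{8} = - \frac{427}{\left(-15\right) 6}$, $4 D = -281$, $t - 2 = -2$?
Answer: $- \frac{12645}{72892} \approx -0.17348$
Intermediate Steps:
$t = 0$ ($t = 2 - 2 = 0$)
$D = - \frac{281}{4}$ ($D = \frac{1}{4} \left(-281\right) = - \frac{281}{4} \approx -70.25$)
$s = 0$ ($s = 0 \left(11 - 5\right) = 0 \cdot 6 = 0$)
$Y = \frac{1708}{45}$ ($Y = 8 \left(- \frac{427}{\left(-15\right) 6}\right) = 8 \left(- \frac{427}{-90}\right) = 8 \left(\left(-427\right) \left(- \frac{1}{90}\right)\right) = 8 \cdot \frac{427}{90} = \frac{1708}{45} \approx 37.956$)
$\frac{D + s}{Y + 367} = \frac{- \frac{281}{4} + 0}{\frac{1708}{45} + 367} = - \frac{281}{4 \cdot \frac{18223}{45}} = \left(- \frac{281}{4}\right) \frac{45}{18223} = - \frac{12645}{72892}$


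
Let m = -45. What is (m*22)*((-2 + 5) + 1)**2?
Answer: -15840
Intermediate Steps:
(m*22)*((-2 + 5) + 1)**2 = (-45*22)*((-2 + 5) + 1)**2 = -990*(3 + 1)**2 = -990*4**2 = -990*16 = -15840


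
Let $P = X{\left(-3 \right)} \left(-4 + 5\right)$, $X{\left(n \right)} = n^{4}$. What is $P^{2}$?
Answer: $6561$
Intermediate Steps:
$P = 81$ ($P = \left(-3\right)^{4} \left(-4 + 5\right) = 81 \cdot 1 = 81$)
$P^{2} = 81^{2} = 6561$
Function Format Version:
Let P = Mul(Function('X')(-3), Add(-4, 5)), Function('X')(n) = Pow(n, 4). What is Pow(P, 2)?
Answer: 6561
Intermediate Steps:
P = 81 (P = Mul(Pow(-3, 4), Add(-4, 5)) = Mul(81, 1) = 81)
Pow(P, 2) = Pow(81, 2) = 6561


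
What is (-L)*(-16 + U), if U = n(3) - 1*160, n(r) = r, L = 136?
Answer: 23528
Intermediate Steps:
U = -157 (U = 3 - 1*160 = 3 - 160 = -157)
(-L)*(-16 + U) = (-1*136)*(-16 - 157) = -136*(-173) = 23528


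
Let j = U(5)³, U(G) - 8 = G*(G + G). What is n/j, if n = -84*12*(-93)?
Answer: 11718/24389 ≈ 0.48046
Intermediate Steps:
U(G) = 8 + 2*G² (U(G) = 8 + G*(G + G) = 8 + G*(2*G) = 8 + 2*G²)
n = 93744 (n = -1008*(-93) = 93744)
j = 195112 (j = (8 + 2*5²)³ = (8 + 2*25)³ = (8 + 50)³ = 58³ = 195112)
n/j = 93744/195112 = 93744*(1/195112) = 11718/24389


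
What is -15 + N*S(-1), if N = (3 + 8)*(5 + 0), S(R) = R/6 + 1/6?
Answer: -15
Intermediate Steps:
S(R) = ⅙ + R/6 (S(R) = R*(⅙) + 1*(⅙) = R/6 + ⅙ = ⅙ + R/6)
N = 55 (N = 11*5 = 55)
-15 + N*S(-1) = -15 + 55*(⅙ + (⅙)*(-1)) = -15 + 55*(⅙ - ⅙) = -15 + 55*0 = -15 + 0 = -15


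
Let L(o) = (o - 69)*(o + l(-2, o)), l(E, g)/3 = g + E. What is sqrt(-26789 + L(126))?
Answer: sqrt(1597) ≈ 39.962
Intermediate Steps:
l(E, g) = 3*E + 3*g (l(E, g) = 3*(g + E) = 3*(E + g) = 3*E + 3*g)
L(o) = (-69 + o)*(-6 + 4*o) (L(o) = (o - 69)*(o + (3*(-2) + 3*o)) = (-69 + o)*(o + (-6 + 3*o)) = (-69 + o)*(-6 + 4*o))
sqrt(-26789 + L(126)) = sqrt(-26789 + (414 - 282*126 + 4*126**2)) = sqrt(-26789 + (414 - 35532 + 4*15876)) = sqrt(-26789 + (414 - 35532 + 63504)) = sqrt(-26789 + 28386) = sqrt(1597)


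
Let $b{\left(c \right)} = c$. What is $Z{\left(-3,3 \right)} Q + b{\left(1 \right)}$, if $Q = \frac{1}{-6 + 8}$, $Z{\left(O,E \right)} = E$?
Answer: $\frac{5}{2} \approx 2.5$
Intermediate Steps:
$Q = \frac{1}{2} \approx 0.5$
$Z{\left(-3,3 \right)} Q + b{\left(1 \right)} = 3 \cdot \frac{1}{2} + 1 = \frac{3}{2} + 1 = \frac{5}{2}$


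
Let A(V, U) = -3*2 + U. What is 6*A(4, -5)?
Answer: -66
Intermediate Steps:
A(V, U) = -6 + U
6*A(4, -5) = 6*(-6 - 5) = 6*(-11) = -66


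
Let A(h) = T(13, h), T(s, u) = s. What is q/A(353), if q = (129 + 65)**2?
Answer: 37636/13 ≈ 2895.1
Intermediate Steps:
A(h) = 13
q = 37636 (q = 194**2 = 37636)
q/A(353) = 37636/13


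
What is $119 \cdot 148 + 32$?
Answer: $17644$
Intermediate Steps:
$119 \cdot 148 + 32 = 17612 + 32 = 17644$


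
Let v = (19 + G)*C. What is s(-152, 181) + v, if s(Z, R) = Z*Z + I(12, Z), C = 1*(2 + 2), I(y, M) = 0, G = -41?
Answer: 23016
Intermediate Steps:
C = 4 (C = 1*4 = 4)
s(Z, R) = Z² (s(Z, R) = Z*Z + 0 = Z² + 0 = Z²)
v = -88 (v = (19 - 41)*4 = -22*4 = -88)
s(-152, 181) + v = (-152)² - 88 = 23104 - 88 = 23016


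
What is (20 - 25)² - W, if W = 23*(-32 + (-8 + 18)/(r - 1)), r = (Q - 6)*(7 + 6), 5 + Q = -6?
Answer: 84586/111 ≈ 762.04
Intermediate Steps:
Q = -11 (Q = -5 - 6 = -11)
r = -221 (r = (-11 - 6)*(7 + 6) = -17*13 = -221)
W = -81811/111 (W = 23*(-32 + (-8 + 18)/(-221 - 1)) = 23*(-32 + 10/(-222)) = 23*(-32 + 10*(-1/222)) = 23*(-32 - 5/111) = 23*(-3557/111) = -81811/111 ≈ -737.04)
(20 - 25)² - W = (20 - 25)² - 1*(-81811/111) = (-5)² + 81811/111 = 25 + 81811/111 = 84586/111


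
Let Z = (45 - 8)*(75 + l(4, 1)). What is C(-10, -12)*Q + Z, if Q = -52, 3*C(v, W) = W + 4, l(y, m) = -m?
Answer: 8630/3 ≈ 2876.7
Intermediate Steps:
C(v, W) = 4/3 + W/3 (C(v, W) = (W + 4)/3 = (4 + W)/3 = 4/3 + W/3)
Z = 2738 (Z = (45 - 8)*(75 - 1*1) = 37*(75 - 1) = 37*74 = 2738)
C(-10, -12)*Q + Z = (4/3 + (⅓)*(-12))*(-52) + 2738 = (4/3 - 4)*(-52) + 2738 = -8/3*(-52) + 2738 = 416/3 + 2738 = 8630/3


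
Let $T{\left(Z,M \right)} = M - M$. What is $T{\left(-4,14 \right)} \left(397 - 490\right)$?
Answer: $0$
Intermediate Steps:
$T{\left(Z,M \right)} = 0$
$T{\left(-4,14 \right)} \left(397 - 490\right) = 0 \left(397 - 490\right) = 0 \left(-93\right) = 0$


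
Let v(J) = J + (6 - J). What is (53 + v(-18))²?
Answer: 3481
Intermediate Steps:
v(J) = 6
(53 + v(-18))² = (53 + 6)² = 59² = 3481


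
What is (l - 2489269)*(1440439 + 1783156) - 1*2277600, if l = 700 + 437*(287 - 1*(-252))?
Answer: -7262845626070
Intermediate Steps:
l = 236243 (l = 700 + 437*(287 + 252) = 700 + 437*539 = 700 + 235543 = 236243)
(l - 2489269)*(1440439 + 1783156) - 1*2277600 = (236243 - 2489269)*(1440439 + 1783156) - 1*2277600 = -2253026*3223595 - 2277600 = -7262843348470 - 2277600 = -7262845626070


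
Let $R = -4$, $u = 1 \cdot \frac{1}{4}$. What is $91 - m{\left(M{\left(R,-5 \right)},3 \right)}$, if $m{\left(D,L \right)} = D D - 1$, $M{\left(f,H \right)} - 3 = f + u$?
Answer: $\frac{1463}{16} \approx 91.438$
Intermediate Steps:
$u = \frac{1}{4}$ ($u = 1 \cdot \frac{1}{4} = \frac{1}{4} \approx 0.25$)
$M{\left(f,H \right)} = \frac{13}{4} + f$ ($M{\left(f,H \right)} = 3 + \left(f + \frac{1}{4}\right) = 3 + \left(\frac{1}{4} + f\right) = \frac{13}{4} + f$)
$m{\left(D,L \right)} = -1 + D^{2}$ ($m{\left(D,L \right)} = D^{2} - 1 = -1 + D^{2}$)
$91 - m{\left(M{\left(R,-5 \right)},3 \right)} = 91 - \left(-1 + \left(\frac{13}{4} - 4\right)^{2}\right) = 91 - \left(-1 + \left(- \frac{3}{4}\right)^{2}\right) = 91 - \left(-1 + \frac{9}{16}\right) = 91 - - \frac{7}{16} = 91 + \frac{7}{16} = \frac{1463}{16}$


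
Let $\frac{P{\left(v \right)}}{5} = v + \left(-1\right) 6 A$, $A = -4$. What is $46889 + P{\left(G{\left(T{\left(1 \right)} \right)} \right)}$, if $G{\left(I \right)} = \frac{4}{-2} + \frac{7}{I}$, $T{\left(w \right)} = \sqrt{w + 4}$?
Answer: $46999 + 7 \sqrt{5} \approx 47015.0$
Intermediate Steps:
$T{\left(w \right)} = \sqrt{4 + w}$
$G{\left(I \right)} = -2 + \frac{7}{I}$ ($G{\left(I \right)} = 4 \left(- \frac{1}{2}\right) + \frac{7}{I} = -2 + \frac{7}{I}$)
$P{\left(v \right)} = 120 + 5 v$ ($P{\left(v \right)} = 5 \left(v + \left(-1\right) 6 \left(-4\right)\right) = 5 \left(v - -24\right) = 5 \left(v + 24\right) = 5 \left(24 + v\right) = 120 + 5 v$)
$46889 + P{\left(G{\left(T{\left(1 \right)} \right)} \right)} = 46889 + \left(120 + 5 \left(-2 + \frac{7}{\sqrt{4 + 1}}\right)\right) = 46889 + \left(120 + 5 \left(-2 + \frac{7}{\sqrt{5}}\right)\right) = 46889 + \left(120 + 5 \left(-2 + 7 \frac{\sqrt{5}}{5}\right)\right) = 46889 + \left(120 + 5 \left(-2 + \frac{7 \sqrt{5}}{5}\right)\right) = 46889 + \left(120 - \left(10 - 7 \sqrt{5}\right)\right) = 46889 + \left(110 + 7 \sqrt{5}\right) = 46999 + 7 \sqrt{5}$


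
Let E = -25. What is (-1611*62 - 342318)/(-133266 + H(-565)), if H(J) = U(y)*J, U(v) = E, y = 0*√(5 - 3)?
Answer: 40200/10831 ≈ 3.7116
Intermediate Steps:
y = 0 (y = 0*√2 = 0)
U(v) = -25
H(J) = -25*J
(-1611*62 - 342318)/(-133266 + H(-565)) = (-1611*62 - 342318)/(-133266 - 25*(-565)) = (-99882 - 342318)/(-133266 + 14125) = -442200/(-119141) = -442200*(-1/119141) = 40200/10831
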